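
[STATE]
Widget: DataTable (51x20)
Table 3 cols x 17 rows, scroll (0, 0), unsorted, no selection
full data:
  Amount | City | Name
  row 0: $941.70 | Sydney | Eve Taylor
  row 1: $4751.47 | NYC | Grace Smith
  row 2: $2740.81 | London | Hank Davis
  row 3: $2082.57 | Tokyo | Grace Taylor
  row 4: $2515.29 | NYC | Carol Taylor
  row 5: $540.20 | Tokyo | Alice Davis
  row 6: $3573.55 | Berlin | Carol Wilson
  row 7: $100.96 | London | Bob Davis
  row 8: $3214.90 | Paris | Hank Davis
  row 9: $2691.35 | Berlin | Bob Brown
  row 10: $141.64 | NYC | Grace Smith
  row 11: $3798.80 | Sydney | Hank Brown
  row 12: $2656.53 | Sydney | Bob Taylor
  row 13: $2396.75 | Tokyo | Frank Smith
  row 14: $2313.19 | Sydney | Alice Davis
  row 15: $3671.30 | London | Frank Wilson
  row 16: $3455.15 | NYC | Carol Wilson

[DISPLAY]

Amount  │City  │Name                               
────────┼──────┼────────────                       
$941.70 │Sydney│Eve Taylor                         
$4751.47│NYC   │Grace Smith                        
$2740.81│London│Hank Davis                         
$2082.57│Tokyo │Grace Taylor                       
$2515.29│NYC   │Carol Taylor                       
$540.20 │Tokyo │Alice Davis                        
$3573.55│Berlin│Carol Wilson                       
$100.96 │London│Bob Davis                          
$3214.90│Paris │Hank Davis                         
$2691.35│Berlin│Bob Brown                          
$141.64 │NYC   │Grace Smith                        
$3798.80│Sydney│Hank Brown                         
$2656.53│Sydney│Bob Taylor                         
$2396.75│Tokyo │Frank Smith                        
$2313.19│Sydney│Alice Davis                        
$3671.30│London│Frank Wilson                       
$3455.15│NYC   │Carol Wilson                       
                                                   


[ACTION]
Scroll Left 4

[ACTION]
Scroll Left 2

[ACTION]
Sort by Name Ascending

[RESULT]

Amount  │City  │Name       ▲                       
────────┼──────┼────────────                       
$540.20 │Tokyo │Alice Davis                        
$2313.19│Sydney│Alice Davis                        
$2691.35│Berlin│Bob Brown                          
$100.96 │London│Bob Davis                          
$2656.53│Sydney│Bob Taylor                         
$2515.29│NYC   │Carol Taylor                       
$3573.55│Berlin│Carol Wilson                       
$3455.15│NYC   │Carol Wilson                       
$941.70 │Sydney│Eve Taylor                         
$2396.75│Tokyo │Frank Smith                        
$3671.30│London│Frank Wilson                       
$4751.47│NYC   │Grace Smith                        
$141.64 │NYC   │Grace Smith                        
$2082.57│Tokyo │Grace Taylor                       
$3798.80│Sydney│Hank Brown                         
$2740.81│London│Hank Davis                         
$3214.90│Paris │Hank Davis                         
                                                   


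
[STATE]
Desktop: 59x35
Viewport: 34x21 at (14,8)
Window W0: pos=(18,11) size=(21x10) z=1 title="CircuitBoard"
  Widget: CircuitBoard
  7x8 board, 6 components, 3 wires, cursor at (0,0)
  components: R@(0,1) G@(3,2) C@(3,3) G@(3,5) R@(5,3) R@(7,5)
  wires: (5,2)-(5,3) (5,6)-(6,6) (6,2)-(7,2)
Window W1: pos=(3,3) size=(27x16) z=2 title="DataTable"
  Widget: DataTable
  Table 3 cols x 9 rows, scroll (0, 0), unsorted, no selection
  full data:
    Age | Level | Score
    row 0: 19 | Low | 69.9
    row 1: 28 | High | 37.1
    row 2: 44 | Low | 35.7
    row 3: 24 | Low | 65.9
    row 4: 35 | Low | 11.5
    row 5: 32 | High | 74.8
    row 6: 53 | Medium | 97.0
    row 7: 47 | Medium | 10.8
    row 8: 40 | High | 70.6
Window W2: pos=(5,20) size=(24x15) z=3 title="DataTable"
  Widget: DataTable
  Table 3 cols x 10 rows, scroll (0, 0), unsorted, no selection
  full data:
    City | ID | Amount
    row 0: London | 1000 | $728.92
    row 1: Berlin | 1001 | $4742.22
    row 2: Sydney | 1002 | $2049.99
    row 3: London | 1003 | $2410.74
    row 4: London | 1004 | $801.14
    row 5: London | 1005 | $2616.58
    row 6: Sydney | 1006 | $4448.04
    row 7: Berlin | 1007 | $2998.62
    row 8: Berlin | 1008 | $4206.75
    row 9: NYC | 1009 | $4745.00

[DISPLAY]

│69.9          ┃                  
│37.1          ┃                  
│35.7          ┃                  
│65.9          ┃━━━━━━━━┓         
│11.5          ┃rd      ┃         
│74.8          ┃────────┨         
│97.0          ┃4 5 6   ┃         
│10.8          ┃        ┃         
│70.6          ┃        ┃         
               ┃        ┃         
━━━━━━━━━━━━━━━┛        ┃         
    ┃2                  ┃         
━━━━━━━━━━━━━━┓━━━━━━━━━┛         
le            ┃                   
──────────────┨                   
D  │Amount    ┃                   
───┼────────  ┃                   
000│$728.92   ┃                   
001│$4742.22  ┃                   
002│$2049.99  ┃                   
003│$2410.74  ┃                   


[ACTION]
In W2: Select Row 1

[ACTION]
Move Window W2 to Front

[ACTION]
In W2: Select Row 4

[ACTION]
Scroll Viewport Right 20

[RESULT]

    ┃                             
    ┃                             
    ┃                             
    ┃━━━━━━━━┓                    
    ┃rd      ┃                    
    ┃────────┨                    
    ┃4 5 6   ┃                    
    ┃        ┃                    
    ┃        ┃                    
    ┃        ┃                    
━━━━┛        ┃                    
             ┃                    
━━━┓━━━━━━━━━┛                    
   ┃                              
───┨                              
   ┃                              
─  ┃                              
   ┃                              
2  ┃                              
9  ┃                              
4  ┃                              


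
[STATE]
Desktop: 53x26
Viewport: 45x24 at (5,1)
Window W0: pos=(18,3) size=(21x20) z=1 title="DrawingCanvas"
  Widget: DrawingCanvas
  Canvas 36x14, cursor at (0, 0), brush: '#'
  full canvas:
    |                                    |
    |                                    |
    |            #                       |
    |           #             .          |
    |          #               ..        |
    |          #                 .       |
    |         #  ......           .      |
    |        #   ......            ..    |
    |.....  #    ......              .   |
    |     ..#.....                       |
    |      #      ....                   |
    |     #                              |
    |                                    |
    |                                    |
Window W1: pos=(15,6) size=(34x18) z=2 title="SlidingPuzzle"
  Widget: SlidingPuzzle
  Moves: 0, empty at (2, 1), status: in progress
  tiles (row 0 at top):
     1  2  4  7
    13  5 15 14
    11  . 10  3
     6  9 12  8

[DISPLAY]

                                             
                                             
             ┏━━━━━━━━━━━━━━━━━━━┓           
             ┃ DrawingCanvas     ┃           
             ┠───────────────────┨           
          ┏━━━━━━━━━━━━━━━━━━━━━━━━━━━━━━━━┓ 
          ┃ SlidingPuzzle                  ┃ 
          ┠────────────────────────────────┨ 
          ┃┌────┬────┬────┬────┐           ┃ 
          ┃│  1 │  2 │  4 │  7 │           ┃ 
          ┃├────┼────┼────┼────┤           ┃ 
          ┃│ 13 │  5 │ 15 │ 14 │           ┃ 
          ┃├────┼────┼────┼────┤           ┃ 
          ┃│ 11 │    │ 10 │  3 │           ┃ 
          ┃├────┼────┼────┼────┤           ┃ 
          ┃│  6 │  9 │ 12 │  8 │           ┃ 
          ┃└────┴────┴────┴────┘           ┃ 
          ┃Moves: 0                        ┃ 
          ┃                                ┃ 
          ┃                                ┃ 
          ┃                                ┃ 
          ┃                                ┃ 
          ┗━━━━━━━━━━━━━━━━━━━━━━━━━━━━━━━━┛ 
                                             


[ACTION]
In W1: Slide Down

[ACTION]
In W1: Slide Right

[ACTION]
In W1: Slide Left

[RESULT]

                                             
                                             
             ┏━━━━━━━━━━━━━━━━━━━┓           
             ┃ DrawingCanvas     ┃           
             ┠───────────────────┨           
          ┏━━━━━━━━━━━━━━━━━━━━━━━━━━━━━━━━┓ 
          ┃ SlidingPuzzle                  ┃ 
          ┠────────────────────────────────┨ 
          ┃┌────┬────┬────┬────┐           ┃ 
          ┃│  1 │  2 │  4 │  7 │           ┃ 
          ┃├────┼────┼────┼────┤           ┃ 
          ┃│ 13 │    │ 15 │ 14 │           ┃ 
          ┃├────┼────┼────┼────┤           ┃ 
          ┃│ 11 │  5 │ 10 │  3 │           ┃ 
          ┃├────┼────┼────┼────┤           ┃ 
          ┃│  6 │  9 │ 12 │  8 │           ┃ 
          ┃└────┴────┴────┴────┘           ┃ 
          ┃Moves: 3                        ┃ 
          ┃                                ┃ 
          ┃                                ┃ 
          ┃                                ┃ 
          ┃                                ┃ 
          ┗━━━━━━━━━━━━━━━━━━━━━━━━━━━━━━━━┛ 
                                             


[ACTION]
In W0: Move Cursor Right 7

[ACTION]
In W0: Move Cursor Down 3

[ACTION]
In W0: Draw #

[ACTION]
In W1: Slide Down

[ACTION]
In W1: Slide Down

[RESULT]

                                             
                                             
             ┏━━━━━━━━━━━━━━━━━━━┓           
             ┃ DrawingCanvas     ┃           
             ┠───────────────────┨           
          ┏━━━━━━━━━━━━━━━━━━━━━━━━━━━━━━━━┓ 
          ┃ SlidingPuzzle                  ┃ 
          ┠────────────────────────────────┨ 
          ┃┌────┬────┬────┬────┐           ┃ 
          ┃│  1 │    │  4 │  7 │           ┃ 
          ┃├────┼────┼────┼────┤           ┃ 
          ┃│ 13 │  2 │ 15 │ 14 │           ┃ 
          ┃├────┼────┼────┼────┤           ┃ 
          ┃│ 11 │  5 │ 10 │  3 │           ┃ 
          ┃├────┼────┼────┼────┤           ┃ 
          ┃│  6 │  9 │ 12 │  8 │           ┃ 
          ┃└────┴────┴────┴────┘           ┃ 
          ┃Moves: 4                        ┃ 
          ┃                                ┃ 
          ┃                                ┃ 
          ┃                                ┃ 
          ┃                                ┃ 
          ┗━━━━━━━━━━━━━━━━━━━━━━━━━━━━━━━━┛ 
                                             


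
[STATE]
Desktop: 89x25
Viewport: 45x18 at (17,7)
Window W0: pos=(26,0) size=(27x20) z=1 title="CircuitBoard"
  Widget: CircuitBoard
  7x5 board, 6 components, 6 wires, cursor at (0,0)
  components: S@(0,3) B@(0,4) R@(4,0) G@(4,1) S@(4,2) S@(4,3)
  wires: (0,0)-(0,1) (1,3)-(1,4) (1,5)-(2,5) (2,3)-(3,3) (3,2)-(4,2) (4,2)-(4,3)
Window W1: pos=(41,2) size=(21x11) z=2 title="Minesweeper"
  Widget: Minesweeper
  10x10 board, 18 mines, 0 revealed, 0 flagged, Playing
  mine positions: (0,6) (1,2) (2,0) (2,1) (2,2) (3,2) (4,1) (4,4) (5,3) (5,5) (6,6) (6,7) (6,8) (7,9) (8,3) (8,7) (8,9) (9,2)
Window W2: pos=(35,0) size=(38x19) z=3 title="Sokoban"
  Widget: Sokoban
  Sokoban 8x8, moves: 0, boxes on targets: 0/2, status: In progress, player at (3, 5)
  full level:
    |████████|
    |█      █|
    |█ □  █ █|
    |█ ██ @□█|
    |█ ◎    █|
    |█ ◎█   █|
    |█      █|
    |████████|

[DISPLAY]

         ┃        ┃█ ◎    █                  
         ┃2       ┃█ ◎█   █                  
         ┃        ┃█      █                  
         ┃3       ┃████████                  
         ┃        ┃Moves: 0  0/2             
         ┃4   R   ┃                          
         ┃Cursor: ┃                          
         ┃        ┃                          
         ┃        ┃                          
         ┃        ┃                          
         ┃        ┃                          
         ┃        ┗━━━━━━━━━━━━━━━━━━━━━━━━━━
         ┗━━━━━━━━━━━━━━━━━━━━━━━━━┛         
                                             
                                             
                                             
                                             
                                             


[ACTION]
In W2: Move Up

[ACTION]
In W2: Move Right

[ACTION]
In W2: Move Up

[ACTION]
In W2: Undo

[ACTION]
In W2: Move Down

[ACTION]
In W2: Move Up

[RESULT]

         ┃        ┃█ ◎    █                  
         ┃2       ┃█ ◎█   █                  
         ┃        ┃█      █                  
         ┃3       ┃████████                  
         ┃        ┃Moves: 2  0/2             
         ┃4   R   ┃                          
         ┃Cursor: ┃                          
         ┃        ┃                          
         ┃        ┃                          
         ┃        ┃                          
         ┃        ┃                          
         ┃        ┗━━━━━━━━━━━━━━━━━━━━━━━━━━
         ┗━━━━━━━━━━━━━━━━━━━━━━━━━┛         
                                             
                                             
                                             
                                             
                                             


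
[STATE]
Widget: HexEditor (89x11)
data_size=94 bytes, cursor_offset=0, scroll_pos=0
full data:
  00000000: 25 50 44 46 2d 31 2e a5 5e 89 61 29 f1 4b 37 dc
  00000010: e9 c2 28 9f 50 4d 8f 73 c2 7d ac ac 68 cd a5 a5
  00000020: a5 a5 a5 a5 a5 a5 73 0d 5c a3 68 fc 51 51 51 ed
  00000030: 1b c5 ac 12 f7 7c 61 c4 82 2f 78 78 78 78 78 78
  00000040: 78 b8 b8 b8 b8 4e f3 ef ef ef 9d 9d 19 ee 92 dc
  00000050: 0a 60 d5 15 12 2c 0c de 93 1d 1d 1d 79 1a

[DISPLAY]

00000000  25 50 44 46 2d 31 2e a5  5e 89 61 29 f1 4b 37 dc  |%PDF-1..^.a).K7.|           
00000010  e9 c2 28 9f 50 4d 8f 73  c2 7d ac ac 68 cd a5 a5  |..(.PM.s.}..h...|           
00000020  a5 a5 a5 a5 a5 a5 73 0d  5c a3 68 fc 51 51 51 ed  |......s.\.h.QQQ.|           
00000030  1b c5 ac 12 f7 7c 61 c4  82 2f 78 78 78 78 78 78  |.....|a../xxxxxx|           
00000040  78 b8 b8 b8 b8 4e f3 ef  ef ef 9d 9d 19 ee 92 dc  |x....N..........|           
00000050  0a 60 d5 15 12 2c 0c de  93 1d 1d 1d 79 1a        |.`...,......y.  |           
                                                                                         
                                                                                         
                                                                                         
                                                                                         
                                                                                         


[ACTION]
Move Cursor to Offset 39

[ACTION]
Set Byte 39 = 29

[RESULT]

00000000  25 50 44 46 2d 31 2e a5  5e 89 61 29 f1 4b 37 dc  |%PDF-1..^.a).K7.|           
00000010  e9 c2 28 9f 50 4d 8f 73  c2 7d ac ac 68 cd a5 a5  |..(.PM.s.}..h...|           
00000020  a5 a5 a5 a5 a5 a5 73 29  5c a3 68 fc 51 51 51 ed  |......s)\.h.QQQ.|           
00000030  1b c5 ac 12 f7 7c 61 c4  82 2f 78 78 78 78 78 78  |.....|a../xxxxxx|           
00000040  78 b8 b8 b8 b8 4e f3 ef  ef ef 9d 9d 19 ee 92 dc  |x....N..........|           
00000050  0a 60 d5 15 12 2c 0c de  93 1d 1d 1d 79 1a        |.`...,......y.  |           
                                                                                         
                                                                                         
                                                                                         
                                                                                         
                                                                                         


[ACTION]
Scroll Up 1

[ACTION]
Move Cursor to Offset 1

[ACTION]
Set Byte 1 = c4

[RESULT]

00000000  25 C4 44 46 2d 31 2e a5  5e 89 61 29 f1 4b 37 dc  |%.DF-1..^.a).K7.|           
00000010  e9 c2 28 9f 50 4d 8f 73  c2 7d ac ac 68 cd a5 a5  |..(.PM.s.}..h...|           
00000020  a5 a5 a5 a5 a5 a5 73 29  5c a3 68 fc 51 51 51 ed  |......s)\.h.QQQ.|           
00000030  1b c5 ac 12 f7 7c 61 c4  82 2f 78 78 78 78 78 78  |.....|a../xxxxxx|           
00000040  78 b8 b8 b8 b8 4e f3 ef  ef ef 9d 9d 19 ee 92 dc  |x....N..........|           
00000050  0a 60 d5 15 12 2c 0c de  93 1d 1d 1d 79 1a        |.`...,......y.  |           
                                                                                         
                                                                                         
                                                                                         
                                                                                         
                                                                                         


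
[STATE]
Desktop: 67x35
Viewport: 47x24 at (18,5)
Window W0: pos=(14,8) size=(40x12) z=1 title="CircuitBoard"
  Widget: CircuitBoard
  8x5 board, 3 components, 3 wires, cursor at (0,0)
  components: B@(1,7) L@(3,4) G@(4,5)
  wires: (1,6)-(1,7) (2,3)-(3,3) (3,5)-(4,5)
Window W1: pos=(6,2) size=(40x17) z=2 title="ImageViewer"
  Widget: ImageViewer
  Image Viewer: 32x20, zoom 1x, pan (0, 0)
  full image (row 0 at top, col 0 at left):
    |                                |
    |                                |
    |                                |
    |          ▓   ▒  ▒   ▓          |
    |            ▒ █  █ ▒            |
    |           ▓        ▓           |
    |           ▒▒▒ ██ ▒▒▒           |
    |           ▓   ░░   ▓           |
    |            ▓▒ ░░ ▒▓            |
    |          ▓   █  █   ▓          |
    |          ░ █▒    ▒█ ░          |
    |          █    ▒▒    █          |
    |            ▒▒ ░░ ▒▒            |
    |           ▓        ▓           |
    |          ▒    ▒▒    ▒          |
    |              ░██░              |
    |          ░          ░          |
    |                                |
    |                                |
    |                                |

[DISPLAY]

                           ┃                   
                           ┃                   
                           ┃                   
   ▒  ▒   ▓                ┃━━━━━━━┓           
 ▒ █  █ ▒                  ┃       ┃           
▓        ▓                 ┃───────┨           
▒▒▒ ██ ▒▒▒                 ┃       ┃           
▓   ░░   ▓                 ┃       ┃           
 ▓▒ ░░ ▒▓                  ┃       ┃           
   █  █   ▓                ┃ B     ┃           
 █▒    ▒█ ░                ┃       ┃           
    ▒▒    █                ┃       ┃           
 ▒▒ ░░ ▒▒                  ┃       ┃           
━━━━━━━━━━━━━━━━━━━━━━━━━━━┛       ┃           
━━━━━━━━━━━━━━━━━━━━━━━━━━━━━━━━━━━┛           
                                               
                                               
                                               
                                               
                                               
                                               
                                               
                                               
                                               


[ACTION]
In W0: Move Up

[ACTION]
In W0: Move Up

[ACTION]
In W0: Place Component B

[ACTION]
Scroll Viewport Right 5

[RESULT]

                         ┃                     
                         ┃                     
                         ┃                     
 ▒  ▒   ▓                ┃━━━━━━━┓             
 █  █ ▒                  ┃       ┃             
       ▓                 ┃───────┨             
▒ ██ ▒▒▒                 ┃       ┃             
  ░░   ▓                 ┃       ┃             
▒ ░░ ▒▓                  ┃       ┃             
 █  █   ▓                ┃ B     ┃             
▒    ▒█ ░                ┃       ┃             
  ▒▒    █                ┃       ┃             
▒ ░░ ▒▒                  ┃       ┃             
━━━━━━━━━━━━━━━━━━━━━━━━━┛       ┃             
━━━━━━━━━━━━━━━━━━━━━━━━━━━━━━━━━┛             
                                               
                                               
                                               
                                               
                                               
                                               
                                               
                                               
                                               


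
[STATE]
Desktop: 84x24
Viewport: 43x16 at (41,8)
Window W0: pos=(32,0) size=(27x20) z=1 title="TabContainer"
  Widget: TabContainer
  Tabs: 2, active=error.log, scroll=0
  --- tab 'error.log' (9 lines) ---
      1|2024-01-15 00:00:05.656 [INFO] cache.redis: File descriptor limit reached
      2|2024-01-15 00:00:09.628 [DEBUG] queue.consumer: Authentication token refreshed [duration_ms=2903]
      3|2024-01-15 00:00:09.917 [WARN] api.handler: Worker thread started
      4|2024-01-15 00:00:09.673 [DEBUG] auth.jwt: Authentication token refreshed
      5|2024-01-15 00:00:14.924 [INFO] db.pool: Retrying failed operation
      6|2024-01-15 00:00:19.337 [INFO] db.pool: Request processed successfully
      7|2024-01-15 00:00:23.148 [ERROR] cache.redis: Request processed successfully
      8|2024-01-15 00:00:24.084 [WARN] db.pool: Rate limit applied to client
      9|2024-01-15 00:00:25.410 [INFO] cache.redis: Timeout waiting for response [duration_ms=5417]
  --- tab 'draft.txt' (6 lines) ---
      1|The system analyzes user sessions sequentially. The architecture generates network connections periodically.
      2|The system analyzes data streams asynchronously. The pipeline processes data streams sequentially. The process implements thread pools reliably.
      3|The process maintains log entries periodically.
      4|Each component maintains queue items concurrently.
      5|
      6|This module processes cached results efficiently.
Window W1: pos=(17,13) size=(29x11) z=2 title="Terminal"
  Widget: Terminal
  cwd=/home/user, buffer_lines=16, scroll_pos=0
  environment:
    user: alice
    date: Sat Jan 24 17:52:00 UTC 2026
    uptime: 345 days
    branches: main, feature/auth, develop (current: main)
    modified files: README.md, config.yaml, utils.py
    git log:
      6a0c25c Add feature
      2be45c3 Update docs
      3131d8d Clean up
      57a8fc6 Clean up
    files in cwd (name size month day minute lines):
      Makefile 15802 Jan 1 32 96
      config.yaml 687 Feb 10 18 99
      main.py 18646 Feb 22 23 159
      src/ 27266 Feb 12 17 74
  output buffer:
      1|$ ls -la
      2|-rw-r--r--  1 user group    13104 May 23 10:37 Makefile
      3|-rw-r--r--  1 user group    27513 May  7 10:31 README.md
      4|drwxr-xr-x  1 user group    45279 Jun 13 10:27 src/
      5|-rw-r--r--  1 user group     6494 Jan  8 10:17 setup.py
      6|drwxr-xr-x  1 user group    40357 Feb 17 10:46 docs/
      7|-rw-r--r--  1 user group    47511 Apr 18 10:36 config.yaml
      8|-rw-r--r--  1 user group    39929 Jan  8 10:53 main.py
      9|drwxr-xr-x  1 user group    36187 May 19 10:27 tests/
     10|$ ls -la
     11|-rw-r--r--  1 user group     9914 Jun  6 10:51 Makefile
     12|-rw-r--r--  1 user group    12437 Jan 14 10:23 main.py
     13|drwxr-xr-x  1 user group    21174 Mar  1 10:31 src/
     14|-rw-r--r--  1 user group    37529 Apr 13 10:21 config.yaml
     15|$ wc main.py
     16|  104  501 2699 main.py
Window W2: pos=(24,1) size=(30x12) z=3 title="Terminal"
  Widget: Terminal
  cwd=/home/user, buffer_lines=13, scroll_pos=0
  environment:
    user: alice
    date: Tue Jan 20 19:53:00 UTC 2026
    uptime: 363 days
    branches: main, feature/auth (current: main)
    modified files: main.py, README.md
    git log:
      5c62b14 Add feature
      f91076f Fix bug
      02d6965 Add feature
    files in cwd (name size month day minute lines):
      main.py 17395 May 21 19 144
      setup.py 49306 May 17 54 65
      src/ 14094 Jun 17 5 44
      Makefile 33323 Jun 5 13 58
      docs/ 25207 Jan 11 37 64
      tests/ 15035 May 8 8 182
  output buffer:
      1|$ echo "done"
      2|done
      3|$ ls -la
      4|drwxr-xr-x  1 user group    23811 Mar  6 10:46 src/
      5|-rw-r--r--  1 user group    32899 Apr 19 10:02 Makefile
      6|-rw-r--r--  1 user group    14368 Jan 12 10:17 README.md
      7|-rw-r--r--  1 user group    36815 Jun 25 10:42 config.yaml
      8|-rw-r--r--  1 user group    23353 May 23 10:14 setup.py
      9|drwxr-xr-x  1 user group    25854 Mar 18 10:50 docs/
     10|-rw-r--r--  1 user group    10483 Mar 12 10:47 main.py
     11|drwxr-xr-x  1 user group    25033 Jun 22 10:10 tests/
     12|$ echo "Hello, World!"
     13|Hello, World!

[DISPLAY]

er group    ┃73 [┃                         
er group    ┃24 [┃                         
er group    ┃37 [┃                         
er group    ┃48 [┃                         
━━━━━━━━━━━━┛84 [┃                         
━━━━┓:00:25.410 [┃                         
    ┃            ┃                         
────┨            ┃                         
    ┃            ┃                         
p   ┃            ┃                         
p   ┃            ┃                         
p   ┃━━━━━━━━━━━━┛                         
p   ┃                                      
p   ┃                                      
p   ┃                                      
━━━━┛                                      


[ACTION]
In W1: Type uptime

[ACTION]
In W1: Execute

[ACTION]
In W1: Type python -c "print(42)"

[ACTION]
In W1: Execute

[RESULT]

er group    ┃73 [┃                         
er group    ┃24 [┃                         
er group    ┃37 [┃                         
er group    ┃48 [┃                         
━━━━━━━━━━━━┛84 [┃                         
━━━━┓:00:25.410 [┃                         
    ┃            ┃                         
────┨            ┃                         
    ┃            ┃                         
    ┃            ┃                         
    ┃            ┃                         
    ┃━━━━━━━━━━━━┛                         
    ┃                                      
    ┃                                      
    ┃                                      
━━━━┛                                      


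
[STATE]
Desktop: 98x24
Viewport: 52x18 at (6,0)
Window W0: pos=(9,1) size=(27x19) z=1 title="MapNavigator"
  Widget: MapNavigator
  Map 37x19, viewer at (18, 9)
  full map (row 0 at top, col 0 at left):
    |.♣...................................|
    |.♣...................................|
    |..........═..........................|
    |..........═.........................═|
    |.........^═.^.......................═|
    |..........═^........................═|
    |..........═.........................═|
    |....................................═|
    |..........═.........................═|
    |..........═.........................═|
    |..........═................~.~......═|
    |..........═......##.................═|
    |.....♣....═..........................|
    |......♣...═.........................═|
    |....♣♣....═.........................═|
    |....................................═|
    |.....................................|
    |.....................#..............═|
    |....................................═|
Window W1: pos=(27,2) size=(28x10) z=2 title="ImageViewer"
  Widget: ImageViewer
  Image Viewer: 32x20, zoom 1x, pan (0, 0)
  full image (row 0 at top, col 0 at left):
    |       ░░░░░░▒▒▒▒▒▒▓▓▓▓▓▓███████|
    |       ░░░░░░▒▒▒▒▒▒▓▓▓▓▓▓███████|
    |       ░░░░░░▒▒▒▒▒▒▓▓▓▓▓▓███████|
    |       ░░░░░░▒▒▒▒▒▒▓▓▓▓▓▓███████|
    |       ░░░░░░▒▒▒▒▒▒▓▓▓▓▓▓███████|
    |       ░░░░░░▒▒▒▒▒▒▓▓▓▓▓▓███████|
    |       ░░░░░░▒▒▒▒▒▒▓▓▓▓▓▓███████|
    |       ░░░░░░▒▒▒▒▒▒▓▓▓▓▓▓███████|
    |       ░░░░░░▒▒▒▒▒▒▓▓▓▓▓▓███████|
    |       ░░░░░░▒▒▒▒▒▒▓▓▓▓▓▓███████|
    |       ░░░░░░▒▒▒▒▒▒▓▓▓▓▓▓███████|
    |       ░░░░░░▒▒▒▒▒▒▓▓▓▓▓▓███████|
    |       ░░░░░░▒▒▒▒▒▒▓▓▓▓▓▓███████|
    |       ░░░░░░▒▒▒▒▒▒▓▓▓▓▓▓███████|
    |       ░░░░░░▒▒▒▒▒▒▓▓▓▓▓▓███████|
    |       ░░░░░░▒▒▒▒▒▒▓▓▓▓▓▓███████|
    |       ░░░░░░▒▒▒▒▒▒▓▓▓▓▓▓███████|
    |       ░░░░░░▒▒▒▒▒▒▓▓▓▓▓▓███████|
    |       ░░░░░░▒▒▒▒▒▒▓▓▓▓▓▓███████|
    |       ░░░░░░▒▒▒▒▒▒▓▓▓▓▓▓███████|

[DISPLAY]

                                                    
   ┏━━━━━━━━━━━━━━━━━━━━━━━━━┓                      
   ┃ MapNavigator    ┏━━━━━━━━━━━━━━━━━━━━━━━━━━┓   
   ┠─────────────────┃ ImageViewer              ┃   
   ┃....═............┠──────────────────────────┨   
   ┃....═............┃       ░░░░░░▒▒▒▒▒▒▓▓▓▓▓▓█┃   
   ┃...^═.^..........┃       ░░░░░░▒▒▒▒▒▒▓▓▓▓▓▓█┃   
   ┃....═^...........┃       ░░░░░░▒▒▒▒▒▒▓▓▓▓▓▓█┃   
   ┃....═............┃       ░░░░░░▒▒▒▒▒▒▓▓▓▓▓▓█┃   
   ┃.................┃       ░░░░░░▒▒▒▒▒▒▓▓▓▓▓▓█┃   
   ┃....═............┃       ░░░░░░▒▒▒▒▒▒▓▓▓▓▓▓█┃   
   ┃....═.......@....┗━━━━━━━━━━━━━━━━━━━━━━━━━━┛   
   ┃....═................~.~.┃                      
   ┃....═......##............┃                      
   ┃....═....................┃                      
   ┃♣...═....................┃                      
   ┃....═....................┃                      
   ┃.........................┃                      


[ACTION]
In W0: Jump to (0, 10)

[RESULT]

                                                    
   ┏━━━━━━━━━━━━━━━━━━━━━━━━━┓                      
   ┃ MapNavigator    ┏━━━━━━━━━━━━━━━━━━━━━━━━━━┓   
   ┠─────────────────┃ ImageViewer              ┃   
   ┃            .....┠──────────────────────────┨   
   ┃            .....┃       ░░░░░░▒▒▒▒▒▒▓▓▓▓▓▓█┃   
   ┃            .....┃       ░░░░░░▒▒▒▒▒▒▓▓▓▓▓▓█┃   
   ┃            .....┃       ░░░░░░▒▒▒▒▒▒▓▓▓▓▓▓█┃   
   ┃            .....┃       ░░░░░░▒▒▒▒▒▒▓▓▓▓▓▓█┃   
   ┃            .....┃       ░░░░░░▒▒▒▒▒▒▓▓▓▓▓▓█┃   
   ┃            .....┃       ░░░░░░▒▒▒▒▒▒▓▓▓▓▓▓█┃   
   ┃            @....┗━━━━━━━━━━━━━━━━━━━━━━━━━━┛   
   ┃            ..........═..┃                      
   ┃            .....♣....═..┃                      
   ┃            ......♣...═..┃                      
   ┃            ....♣♣....═..┃                      
   ┃            .............┃                      
   ┃            .............┃                      


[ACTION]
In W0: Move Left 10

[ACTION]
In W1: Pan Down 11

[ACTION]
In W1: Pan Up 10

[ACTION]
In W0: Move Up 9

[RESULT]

                                                    
   ┏━━━━━━━━━━━━━━━━━━━━━━━━━┓                      
   ┃ MapNavigator    ┏━━━━━━━━━━━━━━━━━━━━━━━━━━┓   
   ┠─────────────────┃ ImageViewer              ┃   
   ┃                 ┠──────────────────────────┨   
   ┃                 ┃       ░░░░░░▒▒▒▒▒▒▓▓▓▓▓▓█┃   
   ┃                 ┃       ░░░░░░▒▒▒▒▒▒▓▓▓▓▓▓█┃   
   ┃                 ┃       ░░░░░░▒▒▒▒▒▒▓▓▓▓▓▓█┃   
   ┃                 ┃       ░░░░░░▒▒▒▒▒▒▓▓▓▓▓▓█┃   
   ┃                 ┃       ░░░░░░▒▒▒▒▒▒▓▓▓▓▓▓█┃   
   ┃            .♣...┃       ░░░░░░▒▒▒▒▒▒▓▓▓▓▓▓█┃   
   ┃            @♣...┗━━━━━━━━━━━━━━━━━━━━━━━━━━┛   
   ┃            ..........═..┃                      
   ┃            ..........═..┃                      
   ┃            .........^═.^┃                      
   ┃            ..........═^.┃                      
   ┃            ..........═..┃                      
   ┃            .............┃                      


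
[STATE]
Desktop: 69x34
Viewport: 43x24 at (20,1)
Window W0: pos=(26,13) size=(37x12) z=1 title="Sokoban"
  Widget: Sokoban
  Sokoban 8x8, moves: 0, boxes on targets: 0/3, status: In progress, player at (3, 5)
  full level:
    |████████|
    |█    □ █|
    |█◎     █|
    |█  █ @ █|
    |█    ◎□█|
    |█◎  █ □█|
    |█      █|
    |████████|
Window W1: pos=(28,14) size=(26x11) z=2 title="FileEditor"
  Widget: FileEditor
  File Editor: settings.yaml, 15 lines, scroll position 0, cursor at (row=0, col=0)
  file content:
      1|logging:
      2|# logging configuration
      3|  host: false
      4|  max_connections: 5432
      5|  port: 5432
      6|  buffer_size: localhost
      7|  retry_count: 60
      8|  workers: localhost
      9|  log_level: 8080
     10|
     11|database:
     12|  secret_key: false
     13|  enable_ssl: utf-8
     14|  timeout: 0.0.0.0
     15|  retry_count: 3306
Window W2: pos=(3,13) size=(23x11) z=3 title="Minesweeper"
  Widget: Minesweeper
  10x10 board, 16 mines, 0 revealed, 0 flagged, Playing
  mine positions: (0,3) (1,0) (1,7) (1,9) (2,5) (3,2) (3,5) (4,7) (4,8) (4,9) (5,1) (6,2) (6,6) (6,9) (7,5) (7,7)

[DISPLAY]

                                           
                                           
                                           
                                           
                                           
                                           
                                           
                                           
                                           
                                           
                                           
                                           
━━━━━┓┏━━━━━━━━━━━━━━━━━━━━━━━━━━━━━━━━━━━┓
     ┃┃ ┏━━━━━━━━━━━━━━━━━━━━━━━━┓        ┃
─────┨┠─┃ FileEditor             ┃────────┨
     ┃┃█┠────────────────────────┨        ┃
     ┃┃█┃█ogging:               ▲┃        ┃
     ┃┃█┃# logging configuration█┃        ┃
     ┃┃█┃  host: false          ░┃        ┃
     ┃┃█┃  max_connections: 5432░┃        ┃
     ┃┃█┃  port: 5432           ░┃        ┃
     ┃┃█┃  buffer_size: localhos░┃        ┃
━━━━━┛┃█┃  retry_count: 60      ▼┃        ┃
      ┗━┗━━━━━━━━━━━━━━━━━━━━━━━━┛━━━━━━━━┛


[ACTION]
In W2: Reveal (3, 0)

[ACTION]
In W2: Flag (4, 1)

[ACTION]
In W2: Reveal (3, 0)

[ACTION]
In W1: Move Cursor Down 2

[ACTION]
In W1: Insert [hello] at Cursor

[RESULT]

                                           
                                           
                                           
                                           
                                           
                                           
                                           
                                           
                                           
                                           
                                           
                                           
━━━━━┓┏━━━━━━━━━━━━━━━━━━━━━━━━━━━━━━━━━━━┓
     ┃┃ ┏━━━━━━━━━━━━━━━━━━━━━━━━┓        ┃
─────┨┠─┃ FileEditor             ┃────────┨
     ┃┃█┠────────────────────────┨        ┃
     ┃┃█┃logging:               ▲┃        ┃
     ┃┃█┃# logging configuration█┃        ┃
     ┃┃█┃hello█ host: false     ░┃        ┃
     ┃┃█┃  max_connections: 5432░┃        ┃
     ┃┃█┃  port: 5432           ░┃        ┃
     ┃┃█┃  buffer_size: localhos░┃        ┃
━━━━━┛┃█┃  retry_count: 60      ▼┃        ┃
      ┗━┗━━━━━━━━━━━━━━━━━━━━━━━━┛━━━━━━━━┛
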